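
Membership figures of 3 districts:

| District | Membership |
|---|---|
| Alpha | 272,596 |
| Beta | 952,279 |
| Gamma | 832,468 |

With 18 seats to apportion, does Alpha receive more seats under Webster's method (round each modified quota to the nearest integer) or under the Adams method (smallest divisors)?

Adams

Webster: Alpha 2, Beta 9, Gamma 7.
Adams: Alpha 3, Beta 8, Gamma 7.
Alpha gets 2 under Webster and 3 under Adams.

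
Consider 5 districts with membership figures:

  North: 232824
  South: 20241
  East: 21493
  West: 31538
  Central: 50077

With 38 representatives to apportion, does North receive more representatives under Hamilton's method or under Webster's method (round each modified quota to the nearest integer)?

Hamilton: North 25, South 2, East 2, West 4, Central 5.
Webster: North 26, South 2, East 2, West 3, Central 5.
North gets 25 under Hamilton and 26 under Webster.

Webster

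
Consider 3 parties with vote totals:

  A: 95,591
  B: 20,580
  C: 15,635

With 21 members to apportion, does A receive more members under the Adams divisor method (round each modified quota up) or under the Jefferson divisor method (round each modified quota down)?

Adams: A 14, B 4, C 3.
Jefferson: A 16, B 3, C 2.
A gets 14 under Adams and 16 under Jefferson.

Jefferson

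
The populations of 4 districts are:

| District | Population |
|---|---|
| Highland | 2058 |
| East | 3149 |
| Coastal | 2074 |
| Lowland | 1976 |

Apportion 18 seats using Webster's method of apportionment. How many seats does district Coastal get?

4

Standard divisor 9257/18 ≈ 514.278; standard quotas: Highland 4.002, East 6.123, Coastal 4.033, Lowland 3.842.
Rounding to the nearest integer gives Highland 4, East 6, Coastal 4, Lowland 4 — total 18, matching the house size, so no adjustment is needed.
Coastal receives 4.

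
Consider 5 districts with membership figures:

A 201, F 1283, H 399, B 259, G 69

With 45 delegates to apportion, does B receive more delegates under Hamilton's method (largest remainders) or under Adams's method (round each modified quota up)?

Hamilton: A 4, F 26, H 8, B 5, G 2.
Adams: A 4, F 25, H 8, B 6, G 2.
B gets 5 under Hamilton and 6 under Adams.

Adams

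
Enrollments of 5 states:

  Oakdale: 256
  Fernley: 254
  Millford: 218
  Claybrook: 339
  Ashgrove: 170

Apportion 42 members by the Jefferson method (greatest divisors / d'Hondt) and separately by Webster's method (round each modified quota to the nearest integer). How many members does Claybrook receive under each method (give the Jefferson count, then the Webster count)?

Jefferson: Oakdale 9, Fernley 8, Millford 7, Claybrook 12, Ashgrove 6.
Webster: Oakdale 9, Fernley 9, Millford 7, Claybrook 11, Ashgrove 6.
Claybrook gets 12 under Jefferson and 11 under Webster.

12 and 11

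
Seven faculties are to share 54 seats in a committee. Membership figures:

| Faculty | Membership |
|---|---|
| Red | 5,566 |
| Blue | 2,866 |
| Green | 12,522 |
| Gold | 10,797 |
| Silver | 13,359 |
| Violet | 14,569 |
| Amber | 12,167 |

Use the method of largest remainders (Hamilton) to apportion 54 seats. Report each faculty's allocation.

Total 71846; standard divisor 71846/54 ≈ 1330.481.
Standard quotas: Red 4.1834, Blue 2.1541, Green 9.4116, Gold 8.1151, Silver 10.0407, Violet 10.9502, Amber 9.1448.
Lower quotas: Red 4, Blue 2, Green 9, Gold 8, Silver 10, Violet 10, Amber 9 (sum 52, leaving 2 seats).
Remainders in descending order: Violet 0.9502, Green 0.4116, Red 0.1834, Blue 0.1541, Amber 0.1448, Gold 0.1151, Silver 0.0407.
The surplus seats go to Violet, Green.

Red 4, Blue 2, Green 10, Gold 8, Silver 10, Violet 11, Amber 9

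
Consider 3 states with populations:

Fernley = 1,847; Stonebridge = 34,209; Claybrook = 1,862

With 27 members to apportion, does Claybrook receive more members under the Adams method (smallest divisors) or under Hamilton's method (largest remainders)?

Adams

Adams: Fernley 2, Stonebridge 23, Claybrook 2.
Hamilton: Fernley 1, Stonebridge 25, Claybrook 1.
Claybrook gets 2 under Adams and 1 under Hamilton.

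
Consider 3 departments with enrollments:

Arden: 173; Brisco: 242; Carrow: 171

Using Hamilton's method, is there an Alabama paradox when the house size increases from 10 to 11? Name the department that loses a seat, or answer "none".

none

At 10 seats: Arden 3, Brisco 4, Carrow 3.
At 11 seats: Arden 3, Brisco 5, Carrow 3.
No department's allocation decreased.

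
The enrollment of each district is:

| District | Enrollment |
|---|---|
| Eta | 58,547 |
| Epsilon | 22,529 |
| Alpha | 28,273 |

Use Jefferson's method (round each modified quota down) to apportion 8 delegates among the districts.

Eta 5, Epsilon 1, Alpha 2

Standard divisor 109349/8 ≈ 13668.625; standard quotas: Eta 4.283, Epsilon 1.648, Alpha 2.068.
Rounding down gives 4, 1, 2 = 7 seats, so the divisor must be adjusted.
With modified divisor 11500: modified quotas Eta 5.091, Epsilon 1.959, Alpha 2.459.
Rounding down: Eta 5, Epsilon 1, Alpha 2 (total 8).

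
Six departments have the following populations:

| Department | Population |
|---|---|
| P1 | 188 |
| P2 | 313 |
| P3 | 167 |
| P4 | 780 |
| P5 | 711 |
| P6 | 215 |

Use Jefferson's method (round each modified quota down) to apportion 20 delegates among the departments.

P1 1; P2 3; P3 1; P4 7; P5 6; P6 2

Standard divisor 2374/20 ≈ 118.7; standard quotas: P1 1.584, P2 2.637, P3 1.407, P4 6.571, P5 5.990, P6 1.811.
Rounding down gives 1, 2, 1, 6, 5, 1 = 16 seats, so the divisor must be adjusted.
With modified divisor 103: modified quotas P1 1.825, P2 3.039, P3 1.621, P4 7.573, P5 6.903, P6 2.087.
Rounding down: P1 1, P2 3, P3 1, P4 7, P5 6, P6 2 (total 20).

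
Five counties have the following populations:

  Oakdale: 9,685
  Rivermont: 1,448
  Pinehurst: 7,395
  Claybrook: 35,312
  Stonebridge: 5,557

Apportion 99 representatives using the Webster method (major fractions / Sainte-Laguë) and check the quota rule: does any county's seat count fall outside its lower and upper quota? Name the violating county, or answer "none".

Standard quotas: Oakdale 16.142, Rivermont 2.413, Pinehurst 12.326, Claybrook 58.856, Stonebridge 9.262.
Webster allocation: Oakdale 16, Rivermont 2, Pinehurst 12, Claybrook 60, Stonebridge 9.
Claybrook has quota 58.856 (lower 58, upper 59) but receives 60 — outside the quota interval.

Claybrook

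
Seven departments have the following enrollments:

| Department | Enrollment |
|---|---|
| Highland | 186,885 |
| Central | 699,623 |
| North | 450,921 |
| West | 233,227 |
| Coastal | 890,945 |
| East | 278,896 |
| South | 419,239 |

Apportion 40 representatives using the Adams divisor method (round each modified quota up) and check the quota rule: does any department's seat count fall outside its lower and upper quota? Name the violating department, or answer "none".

Standard quotas: Highland 2.366, Central 8.857, North 5.708, West 2.952, Coastal 11.279, East 3.531, South 5.307.
Adams allocation: Highland 3, Central 8, North 6, West 3, Coastal 11, East 4, South 5.
Every allocation lies between the lower and upper quota.

none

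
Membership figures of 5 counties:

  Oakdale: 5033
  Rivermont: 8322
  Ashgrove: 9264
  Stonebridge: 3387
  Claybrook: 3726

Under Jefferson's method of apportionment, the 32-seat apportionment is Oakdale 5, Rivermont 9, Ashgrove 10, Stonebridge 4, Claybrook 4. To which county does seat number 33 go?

Ashgrove

Priority for the next seat is population ÷ (current seats + 1).
Priorities: Oakdale 838.833, Rivermont 832.200, Ashgrove 842.182, Stonebridge 677.400, Claybrook 745.200.
Highest priority: Ashgrove.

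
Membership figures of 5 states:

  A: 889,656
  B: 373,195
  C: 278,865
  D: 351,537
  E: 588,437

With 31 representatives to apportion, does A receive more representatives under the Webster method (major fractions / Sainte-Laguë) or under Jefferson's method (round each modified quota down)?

Webster: A 11, B 5, C 4, D 4, E 7.
Jefferson: A 12, B 5, C 3, D 4, E 7.
A gets 11 under Webster and 12 under Jefferson.

Jefferson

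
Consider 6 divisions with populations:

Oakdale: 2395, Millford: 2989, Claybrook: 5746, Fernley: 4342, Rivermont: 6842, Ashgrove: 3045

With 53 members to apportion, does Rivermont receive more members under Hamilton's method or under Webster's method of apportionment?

Webster

Hamilton: Oakdale 5, Millford 6, Claybrook 12, Fernley 9, Rivermont 14, Ashgrove 7.
Webster: Oakdale 5, Millford 6, Claybrook 12, Fernley 9, Rivermont 15, Ashgrove 6.
Rivermont gets 14 under Hamilton and 15 under Webster.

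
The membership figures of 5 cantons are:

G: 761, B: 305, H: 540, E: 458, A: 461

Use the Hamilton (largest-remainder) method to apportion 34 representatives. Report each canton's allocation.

G 10, B 4, H 8, E 6, A 6

The standard divisor is 2525/34 ≈ 74.265.
Standard quotas: G 10.247, B 4.107, H 7.271, E 6.167, A 6.208.
Lower quotas: G 10, B 4, H 7, E 6, A 6 (sum 33, leaving 1 seat).
Remainders in descending order: H 0.271, G 0.247, A 0.208, E 0.167, B 0.107.
Largest remainder: H receives the extra seat.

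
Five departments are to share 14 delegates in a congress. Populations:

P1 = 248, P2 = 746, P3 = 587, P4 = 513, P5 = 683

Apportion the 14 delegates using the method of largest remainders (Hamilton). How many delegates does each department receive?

Total 2777; standard divisor 2777/14 ≈ 198.357.
Standard quotas: P1 1.250, P2 3.761, P3 2.959, P4 2.586, P5 3.443.
Lower quotas: P1 1, P2 3, P3 2, P4 2, P5 3 (sum 11, leaving 3 seats).
Remainders in descending order: P3 0.959, P2 0.761, P4 0.586, P5 0.443, P1 0.250.
The surplus seats go to P3, P2, P4.

P1 1, P2 4, P3 3, P4 3, P5 3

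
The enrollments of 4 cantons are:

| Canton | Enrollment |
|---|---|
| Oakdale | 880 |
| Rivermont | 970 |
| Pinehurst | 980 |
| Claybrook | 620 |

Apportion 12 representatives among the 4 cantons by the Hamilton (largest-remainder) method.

Total 3450; standard divisor 3450/12 ≈ 287.5.
Standard quotas: Oakdale 3.061, Rivermont 3.374, Pinehurst 3.409, Claybrook 2.157.
Lower quotas: Oakdale 3, Rivermont 3, Pinehurst 3, Claybrook 2 (sum 11, leaving 1 seat).
Remainders in descending order: Pinehurst 0.409, Rivermont 0.374, Claybrook 0.157, Oakdale 0.061.
The surplus seat goes to Pinehurst.

Oakdale 3, Rivermont 3, Pinehurst 4, Claybrook 2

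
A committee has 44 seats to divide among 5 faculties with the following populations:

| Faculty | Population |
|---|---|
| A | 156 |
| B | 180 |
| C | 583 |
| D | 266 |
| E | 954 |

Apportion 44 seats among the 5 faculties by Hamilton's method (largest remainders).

A 3, B 4, C 12, D 5, E 20

The standard divisor is 2139/44 ≈ 48.614.
Standard quotas: A 3.209, B 3.703, C 11.993, D 5.472, E 19.624.
Lower quotas: A 3, B 3, C 11, D 5, E 19 (sum 41, leaving 3 seats).
Remainders in descending order: C 0.993, B 0.703, E 0.624, D 0.472, A 0.209.
Largest remainders: C, B, E receive the extra seats.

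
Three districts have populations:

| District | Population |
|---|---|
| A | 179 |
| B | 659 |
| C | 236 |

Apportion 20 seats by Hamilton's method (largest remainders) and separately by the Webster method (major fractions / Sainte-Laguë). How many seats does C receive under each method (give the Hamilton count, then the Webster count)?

5 and 4

Hamilton: A 3, B 12, C 5.
Webster: A 3, B 13, C 4.
C gets 5 under Hamilton and 4 under Webster.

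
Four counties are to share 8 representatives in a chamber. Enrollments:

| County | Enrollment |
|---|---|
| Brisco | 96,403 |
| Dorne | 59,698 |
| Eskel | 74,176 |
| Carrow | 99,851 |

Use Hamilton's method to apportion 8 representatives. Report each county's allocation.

Brisco: 2; Dorne: 2; Eskel: 2; Carrow: 2

Total 330128; standard divisor 330128/8 = 41266.
Standard quotas: Brisco 2.3361, Dorne 1.4467, Eskel 1.7975, Carrow 2.4197.
Lower quotas: Brisco 2, Dorne 1, Eskel 1, Carrow 2 (sum 6, leaving 2 seats).
Remainders in descending order: Eskel 0.7975, Dorne 0.4467, Carrow 0.4197, Brisco 0.3361.
The surplus seats go to Eskel, Dorne.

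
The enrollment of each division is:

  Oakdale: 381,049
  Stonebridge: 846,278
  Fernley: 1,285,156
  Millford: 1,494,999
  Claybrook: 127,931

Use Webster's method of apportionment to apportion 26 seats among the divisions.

Oakdale=2; Stonebridge=5; Fernley=8; Millford=10; Claybrook=1

Standard divisor 4135413/26 ≈ 159054.346; standard quotas: Oakdale 2.396, Stonebridge 5.321, Fernley 8.080, Millford 9.399, Claybrook 0.804.
Rounding to the nearest integer gives 2, 5, 8, 9, 1 = 25 seats, so the divisor must be adjusted.
With modified divisor 155600: modified quotas Oakdale 2.449, Stonebridge 5.439, Fernley 8.259, Millford 9.608, Claybrook 0.822.
Rounding to the nearest integer: Oakdale 2, Stonebridge 5, Fernley 8, Millford 10, Claybrook 1 (total 26).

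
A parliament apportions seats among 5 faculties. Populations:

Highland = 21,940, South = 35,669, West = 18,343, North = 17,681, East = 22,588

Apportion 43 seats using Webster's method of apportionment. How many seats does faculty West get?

Standard divisor 116221/43 ≈ 2702.814; standard quotas: Highland 8.117, South 13.197, West 6.787, North 6.542, East 8.357.
Rounding to the nearest integer gives Highland 8, South 13, West 7, North 7, East 8 — total 43, matching the house size, so no adjustment is needed.
West receives 7.

7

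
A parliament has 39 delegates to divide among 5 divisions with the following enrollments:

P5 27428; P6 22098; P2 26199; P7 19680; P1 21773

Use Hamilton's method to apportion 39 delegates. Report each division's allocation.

Standard divisor: 117178 ÷ 39 ≈ 3004.564.
Standard quotas: P5 9.1288, P6 7.3548, P2 8.7197, P7 6.5500, P1 7.2466.
Lower quotas: P5 9, P6 7, P2 8, P7 6, P1 7 (sum 37, leaving 2 seats).
Remainders in descending order: P2 0.7197, P7 0.5500, P6 0.3548, P1 0.2466, P5 0.1288.
Largest remainders: P2, P7 receive the extra seats.

P5 9, P6 7, P2 9, P7 7, P1 7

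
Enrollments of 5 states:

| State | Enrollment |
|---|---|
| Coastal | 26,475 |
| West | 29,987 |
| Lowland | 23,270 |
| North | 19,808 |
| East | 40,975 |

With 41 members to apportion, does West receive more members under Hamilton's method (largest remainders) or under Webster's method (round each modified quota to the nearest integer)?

Hamilton: Coastal 7, West 9, Lowland 7, North 6, East 12.
Webster: Coastal 8, West 8, Lowland 7, North 6, East 12.
West gets 9 under Hamilton and 8 under Webster.

Hamilton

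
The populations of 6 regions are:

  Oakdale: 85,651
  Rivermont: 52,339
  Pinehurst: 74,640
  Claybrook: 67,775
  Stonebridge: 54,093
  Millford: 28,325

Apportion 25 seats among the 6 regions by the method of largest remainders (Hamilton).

Oakdale 6; Rivermont 3; Pinehurst 5; Claybrook 5; Stonebridge 4; Millford 2

Standard divisor: 362823 ÷ 25 ≈ 14512.92.
Standard quotas: Oakdale 5.9017, Rivermont 3.6064, Pinehurst 5.1430, Claybrook 4.6700, Stonebridge 3.7272, Millford 1.9517.
Lower quotas: Oakdale 5, Rivermont 3, Pinehurst 5, Claybrook 4, Stonebridge 3, Millford 1 (sum 21, leaving 4 seats).
Remainders in descending order: Millford 0.9517, Oakdale 0.9017, Stonebridge 0.7272, Claybrook 0.6700, Rivermont 0.6064, Pinehurst 0.1430.
Largest remainders: Millford, Oakdale, Stonebridge, Claybrook receive the extra seats.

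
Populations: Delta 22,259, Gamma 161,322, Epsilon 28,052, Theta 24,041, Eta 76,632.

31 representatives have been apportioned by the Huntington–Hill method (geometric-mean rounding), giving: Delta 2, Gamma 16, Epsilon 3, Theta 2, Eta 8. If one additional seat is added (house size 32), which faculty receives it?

Theta

Priority for the next seat is population ÷ (√(s·(s+1))).
Priorities: Delta 9087.199, Gamma 9781.583, Epsilon 8097.915, Theta 9814.697, Eta 9031.168.
Highest priority: Theta.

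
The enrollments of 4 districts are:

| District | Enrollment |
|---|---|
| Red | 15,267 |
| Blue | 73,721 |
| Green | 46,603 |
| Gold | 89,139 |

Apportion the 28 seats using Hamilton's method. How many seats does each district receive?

Total 224730; standard divisor 224730/28 ≈ 8026.071.
Standard quotas: Red 1.9022, Blue 9.1852, Green 5.8065, Gold 11.1062.
Lower quotas: Red 1, Blue 9, Green 5, Gold 11 (sum 26, leaving 2 seats).
Remainders in descending order: Red 0.9022, Green 0.8065, Blue 0.1852, Gold 0.1062.
The surplus seats go to Red, Green.

Red 2; Blue 9; Green 6; Gold 11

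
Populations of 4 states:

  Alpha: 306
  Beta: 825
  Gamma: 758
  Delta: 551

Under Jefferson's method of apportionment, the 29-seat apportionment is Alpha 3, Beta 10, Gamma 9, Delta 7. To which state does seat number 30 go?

Alpha

Priority for the next seat is population ÷ (current seats + 1).
Priorities: Alpha 76.500, Beta 75.000, Gamma 75.800, Delta 68.875.
Highest priority: Alpha.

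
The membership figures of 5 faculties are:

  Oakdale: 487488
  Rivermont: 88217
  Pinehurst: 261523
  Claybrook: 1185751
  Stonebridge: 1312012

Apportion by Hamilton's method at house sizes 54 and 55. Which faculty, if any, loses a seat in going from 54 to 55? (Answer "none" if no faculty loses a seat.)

Rivermont

At 54 seats: Oakdale 8, Rivermont 2, Pinehurst 4, Claybrook 19, Stonebridge 21.
At 55 seats: Oakdale 8, Rivermont 1, Pinehurst 4, Claybrook 20, Stonebridge 22.
Rivermont drops from 2 to 1.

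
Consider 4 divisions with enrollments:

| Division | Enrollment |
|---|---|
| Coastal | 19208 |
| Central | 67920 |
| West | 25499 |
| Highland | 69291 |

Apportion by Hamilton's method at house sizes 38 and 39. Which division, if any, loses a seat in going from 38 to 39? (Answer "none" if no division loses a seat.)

At 38 seats: Coastal 4, Central 14, West 5, Highland 15.
At 39 seats: Coastal 4, Central 15, West 5, Highland 15.
No division's allocation decreased.

none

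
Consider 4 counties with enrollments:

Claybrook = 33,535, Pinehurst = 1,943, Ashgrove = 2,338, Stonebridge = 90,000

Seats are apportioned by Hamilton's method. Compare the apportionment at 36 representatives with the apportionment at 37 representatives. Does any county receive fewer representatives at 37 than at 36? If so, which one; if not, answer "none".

Pinehurst

At 36 seats: Claybrook 9, Pinehurst 1, Ashgrove 1, Stonebridge 25.
At 37 seats: Claybrook 10, Pinehurst 0, Ashgrove 1, Stonebridge 26.
Pinehurst drops from 1 to 0.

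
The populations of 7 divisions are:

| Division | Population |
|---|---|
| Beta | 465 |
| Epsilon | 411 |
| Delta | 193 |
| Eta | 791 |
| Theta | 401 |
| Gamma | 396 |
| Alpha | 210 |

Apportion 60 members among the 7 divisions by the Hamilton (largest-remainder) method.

Beta 10; Epsilon 9; Delta 4; Eta 17; Theta 8; Gamma 8; Alpha 4

The standard divisor is 2867/60 ≈ 47.783.
Standard quotas: Beta 9.731, Epsilon 8.601, Delta 4.039, Eta 16.554, Theta 8.392, Gamma 8.287, Alpha 4.395.
Lower quotas: Beta 9, Epsilon 8, Delta 4, Eta 16, Theta 8, Gamma 8, Alpha 4 (sum 57, leaving 3 seats).
Remainders in descending order: Beta 0.731, Epsilon 0.601, Eta 0.554, Alpha 0.395, Theta 0.392, Gamma 0.287, Delta 0.039.
The surplus seats go to Beta, Epsilon, Eta.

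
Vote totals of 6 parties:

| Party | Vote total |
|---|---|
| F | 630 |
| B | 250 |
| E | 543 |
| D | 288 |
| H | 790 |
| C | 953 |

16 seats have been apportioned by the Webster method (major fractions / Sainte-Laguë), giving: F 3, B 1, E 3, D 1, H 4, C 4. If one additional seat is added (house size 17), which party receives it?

Priority for the next seat is population ÷ (current seats + 0.5).
Priorities: F 180.000, B 166.667, E 155.143, D 192.000, H 175.556, C 211.778.
Highest priority: C.

C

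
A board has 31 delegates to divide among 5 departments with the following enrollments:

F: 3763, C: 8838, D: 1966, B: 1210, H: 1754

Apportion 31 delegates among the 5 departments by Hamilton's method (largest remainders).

F=7, C=16, D=3, B=2, H=3

The standard divisor is 17531/31 ≈ 565.516.
Standard quotas: F 6.6541, C 15.6282, D 3.4765, B 2.1396, H 3.1016.
Lower quotas: F 6, C 15, D 3, B 2, H 3 (sum 29, leaving 2 seats).
Remainders in descending order: F 0.6541, C 0.6282, D 0.4765, B 0.1396, H 0.1016.
The surplus seats go to F, C.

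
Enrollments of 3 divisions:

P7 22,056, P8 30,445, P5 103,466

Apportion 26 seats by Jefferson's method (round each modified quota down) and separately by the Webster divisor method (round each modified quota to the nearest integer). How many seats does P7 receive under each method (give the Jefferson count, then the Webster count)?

3 and 4

Jefferson: P7 3, P8 5, P5 18.
Webster: P7 4, P8 5, P5 17.
P7 gets 3 under Jefferson and 4 under Webster.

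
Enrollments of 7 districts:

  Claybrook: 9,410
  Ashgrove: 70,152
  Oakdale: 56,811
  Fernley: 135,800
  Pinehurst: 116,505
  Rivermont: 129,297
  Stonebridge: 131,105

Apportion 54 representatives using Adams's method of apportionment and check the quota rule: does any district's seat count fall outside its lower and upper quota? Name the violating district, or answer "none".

none

Standard quotas: Claybrook 0.783, Ashgrove 5.836, Oakdale 4.726, Fernley 11.298, Pinehurst 9.693, Rivermont 10.757, Stonebridge 10.907.
Adams allocation: Claybrook 1, Ashgrove 6, Oakdale 5, Fernley 11, Pinehurst 10, Rivermont 10, Stonebridge 11.
Every allocation lies between the lower and upper quota.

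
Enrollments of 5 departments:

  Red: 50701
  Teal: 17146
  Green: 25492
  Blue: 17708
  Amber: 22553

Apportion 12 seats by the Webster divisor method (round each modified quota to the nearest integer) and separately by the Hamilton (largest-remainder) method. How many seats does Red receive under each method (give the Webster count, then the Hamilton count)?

Webster: Red 4, Teal 2, Green 2, Blue 2, Amber 2.
Hamilton: Red 5, Teal 1, Green 2, Blue 2, Amber 2.
Red gets 4 under Webster and 5 under Hamilton.

4 and 5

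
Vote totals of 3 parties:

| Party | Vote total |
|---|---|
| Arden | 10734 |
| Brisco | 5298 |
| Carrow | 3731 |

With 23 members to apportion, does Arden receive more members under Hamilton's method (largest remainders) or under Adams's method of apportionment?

Hamilton: Arden 13, Brisco 6, Carrow 4.
Adams: Arden 12, Brisco 6, Carrow 5.
Arden gets 13 under Hamilton and 12 under Adams.

Hamilton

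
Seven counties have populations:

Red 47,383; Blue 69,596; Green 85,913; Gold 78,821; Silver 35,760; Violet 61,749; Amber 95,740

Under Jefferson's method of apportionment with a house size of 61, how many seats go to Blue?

Standard divisor 474962/61 ≈ 7786.262; standard quotas: Red 6.085, Blue 8.938, Green 11.034, Gold 10.123, Silver 4.593, Violet 7.931, Amber 12.296.
Rounding down gives 6, 8, 11, 10, 4, 7, 12 = 58 seats, so the divisor must be adjusted.
With modified divisor 7300: modified quotas Red 6.491, Blue 9.534, Green 11.769, Gold 10.797, Silver 4.899, Violet 8.459, Amber 13.115.
Rounding down: Red 6, Blue 9, Green 11, Gold 10, Silver 4, Violet 8, Amber 13 (total 61).
Blue receives 9.

9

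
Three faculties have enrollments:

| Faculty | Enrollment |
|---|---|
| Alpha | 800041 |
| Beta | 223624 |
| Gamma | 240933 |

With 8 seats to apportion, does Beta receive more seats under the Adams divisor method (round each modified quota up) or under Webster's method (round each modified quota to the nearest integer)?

Adams

Adams: Alpha 4, Beta 2, Gamma 2.
Webster: Alpha 5, Beta 1, Gamma 2.
Beta gets 2 under Adams and 1 under Webster.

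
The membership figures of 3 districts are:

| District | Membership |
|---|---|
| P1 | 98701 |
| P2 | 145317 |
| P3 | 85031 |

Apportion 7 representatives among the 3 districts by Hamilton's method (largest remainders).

P1 2; P2 3; P3 2

The standard divisor is 329049/7 = 47007.
Standard quotas: P1 2.0997, P2 3.0914, P3 1.8089.
Lower quotas: P1 2, P2 3, P3 1 (sum 6, leaving 1 seat).
Remainders in descending order: P3 0.8089, P1 0.0997, P2 0.0914.
Largest remainder: P3 receives the extra seat.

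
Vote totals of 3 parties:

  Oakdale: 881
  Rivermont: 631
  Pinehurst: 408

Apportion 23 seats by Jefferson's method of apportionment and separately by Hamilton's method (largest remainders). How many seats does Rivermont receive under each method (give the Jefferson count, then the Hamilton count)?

Jefferson: Oakdale 11, Rivermont 7, Pinehurst 5.
Hamilton: Oakdale 10, Rivermont 8, Pinehurst 5.
Rivermont gets 7 under Jefferson and 8 under Hamilton.

7 and 8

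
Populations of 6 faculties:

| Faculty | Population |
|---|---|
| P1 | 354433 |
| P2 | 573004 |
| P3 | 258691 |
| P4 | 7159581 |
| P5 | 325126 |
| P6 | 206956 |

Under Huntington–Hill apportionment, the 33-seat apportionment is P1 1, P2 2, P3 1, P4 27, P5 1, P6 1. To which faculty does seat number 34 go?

Priority for the next seat is population ÷ (√(s·(s+1))).
Priorities: P1 250621.978, P2 233927.903, P3 182922.160, P4 260391.443, P5 229898.799, P6 146339.991.
Highest priority: P4.

P4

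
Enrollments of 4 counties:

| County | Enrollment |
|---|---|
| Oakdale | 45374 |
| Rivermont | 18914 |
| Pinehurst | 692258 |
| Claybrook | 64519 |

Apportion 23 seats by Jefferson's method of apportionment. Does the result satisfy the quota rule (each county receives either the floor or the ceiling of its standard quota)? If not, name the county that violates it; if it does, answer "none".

Pinehurst

Standard quotas: Oakdale 1.271, Rivermont 0.530, Pinehurst 19.392, Claybrook 1.807.
Jefferson allocation: Oakdale 1, Rivermont 0, Pinehurst 21, Claybrook 1.
Pinehurst has quota 19.392 (lower 19, upper 20) but receives 21 — outside the quota interval.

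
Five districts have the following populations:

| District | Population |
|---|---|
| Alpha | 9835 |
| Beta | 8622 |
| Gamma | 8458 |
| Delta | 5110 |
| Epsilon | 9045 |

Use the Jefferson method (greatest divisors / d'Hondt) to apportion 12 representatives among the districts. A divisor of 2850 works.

Alpha 3, Beta 3, Gamma 2, Delta 1, Epsilon 3

With modified divisor 2850: modified quotas Alpha 3.451, Beta 3.025, Gamma 2.968, Delta 1.793, Epsilon 3.174.
Rounding down: Alpha 3, Beta 3, Gamma 2, Delta 1, Epsilon 3 (total 12).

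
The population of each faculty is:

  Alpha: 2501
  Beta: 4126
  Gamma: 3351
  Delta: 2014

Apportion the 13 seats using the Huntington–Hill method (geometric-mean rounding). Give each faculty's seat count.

With divisor 945: modified quotas Alpha 2.647, Beta 4.366, Gamma 3.546, Delta 2.131.
Geometric-mean thresholds: Alpha √(2·3)=2.449, Beta √(4·5)=4.472, Gamma √(3·4)=3.464, Delta √(2·3)=2.449.
Each quota rounded against its threshold gives Alpha 3, Beta 4, Gamma 4, Delta 2 (total 13).

Alpha 3, Beta 4, Gamma 4, Delta 2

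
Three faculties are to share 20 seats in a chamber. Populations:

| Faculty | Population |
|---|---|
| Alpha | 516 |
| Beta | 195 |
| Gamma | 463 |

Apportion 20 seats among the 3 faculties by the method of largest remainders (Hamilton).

Total 1174; standard divisor 1174/20 ≈ 58.7.
Standard quotas: Alpha 8.790, Beta 3.322, Gamma 7.888.
Lower quotas: Alpha 8, Beta 3, Gamma 7 (sum 18, leaving 2 seats).
Remainders in descending order: Gamma 0.888, Alpha 0.790, Beta 0.322.
Largest remainders: Gamma, Alpha receive the extra seats.

Alpha 9; Beta 3; Gamma 8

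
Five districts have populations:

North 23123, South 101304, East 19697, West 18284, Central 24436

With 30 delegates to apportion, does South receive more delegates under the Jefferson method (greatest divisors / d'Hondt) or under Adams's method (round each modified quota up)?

Jefferson: North 3, South 17, East 3, West 3, Central 4.
Adams: North 4, South 16, East 3, West 3, Central 4.
South gets 17 under Jefferson and 16 under Adams.

Jefferson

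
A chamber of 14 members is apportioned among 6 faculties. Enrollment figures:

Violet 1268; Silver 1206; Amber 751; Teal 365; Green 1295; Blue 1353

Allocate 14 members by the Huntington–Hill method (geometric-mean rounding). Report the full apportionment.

With divisor 505: modified quotas Violet 2.511, Silver 2.388, Amber 1.487, Teal 0.723, Green 2.564, Blue 2.679.
Geometric-mean thresholds: Violet √(2·3)=2.449, Silver √(2·3)=2.449, Amber √(1·2)=1.414, Teal (min 1), Green √(2·3)=2.449, Blue √(2·3)=2.449.
Each quota rounded against its threshold gives Violet 3, Silver 2, Amber 2, Teal 1, Green 3, Blue 3 (total 14).

Violet 3; Silver 2; Amber 2; Teal 1; Green 3; Blue 3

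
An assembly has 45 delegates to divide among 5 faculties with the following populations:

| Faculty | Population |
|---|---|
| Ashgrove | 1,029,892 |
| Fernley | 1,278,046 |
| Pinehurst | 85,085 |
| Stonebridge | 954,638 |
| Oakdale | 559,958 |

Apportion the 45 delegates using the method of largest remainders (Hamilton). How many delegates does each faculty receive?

Ashgrove: 12, Fernley: 15, Pinehurst: 1, Stonebridge: 11, Oakdale: 6

The standard divisor is 3907619/45 ≈ 86835.978.
Standard quotas: Ashgrove 11.8602, Fernley 14.7179, Pinehurst 0.9798, Stonebridge 10.9936, Oakdale 6.4485.
Lower quotas: Ashgrove 11, Fernley 14, Pinehurst 0, Stonebridge 10, Oakdale 6 (sum 41, leaving 4 seats).
Remainders in descending order: Stonebridge 0.9936, Pinehurst 0.9798, Ashgrove 0.8602, Fernley 0.7179, Oakdale 0.4485.
Largest remainders: Stonebridge, Pinehurst, Ashgrove, Fernley receive the extra seats.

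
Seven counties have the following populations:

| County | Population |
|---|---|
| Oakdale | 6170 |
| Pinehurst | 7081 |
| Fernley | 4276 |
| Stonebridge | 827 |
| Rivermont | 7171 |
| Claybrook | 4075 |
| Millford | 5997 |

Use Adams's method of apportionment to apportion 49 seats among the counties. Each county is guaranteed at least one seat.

Standard divisor 35597/49 ≈ 726.469; standard quotas: Oakdale 8.493, Pinehurst 9.747, Fernley 5.886, Stonebridge 1.138, Rivermont 9.871, Claybrook 5.609, Millford 8.255.
Rounding up gives 9, 10, 6, 2, 10, 6, 9 = 52 seats, so the divisor must be adjusted.
With modified divisor 790: modified quotas Oakdale 7.810, Pinehurst 8.963, Fernley 5.413, Stonebridge 1.047, Rivermont 9.077, Claybrook 5.158, Millford 7.591.
Rounding up: Oakdale 8, Pinehurst 9, Fernley 6, Stonebridge 2, Rivermont 10, Claybrook 6, Millford 8 (total 49).

Oakdale 8; Pinehurst 9; Fernley 6; Stonebridge 2; Rivermont 10; Claybrook 6; Millford 8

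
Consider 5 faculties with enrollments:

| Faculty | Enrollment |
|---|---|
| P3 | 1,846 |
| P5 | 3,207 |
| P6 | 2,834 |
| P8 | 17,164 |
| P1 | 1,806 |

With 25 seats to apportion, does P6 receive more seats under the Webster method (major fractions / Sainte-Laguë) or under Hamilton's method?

Webster: P3 2, P5 3, P6 3, P8 15, P1 2.
Hamilton: P3 2, P5 3, P6 2, P8 16, P1 2.
P6 gets 3 under Webster and 2 under Hamilton.

Webster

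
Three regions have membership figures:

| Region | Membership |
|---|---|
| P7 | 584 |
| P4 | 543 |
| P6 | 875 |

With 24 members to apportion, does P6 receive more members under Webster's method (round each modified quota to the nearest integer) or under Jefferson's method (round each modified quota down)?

Webster: P7 7, P4 7, P6 10.
Jefferson: P7 7, P4 6, P6 11.
P6 gets 10 under Webster and 11 under Jefferson.

Jefferson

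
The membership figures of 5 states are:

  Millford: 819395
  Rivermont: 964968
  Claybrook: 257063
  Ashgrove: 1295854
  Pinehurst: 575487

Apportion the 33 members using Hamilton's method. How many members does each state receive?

Millford 7, Rivermont 8, Claybrook 2, Ashgrove 11, Pinehurst 5

The standard divisor is 3912767/33 ≈ 118568.697.
Standard quotas: Millford 6.9107, Rivermont 8.1385, Claybrook 2.1681, Ashgrove 10.9291, Pinehurst 4.8536.
Lower quotas: Millford 6, Rivermont 8, Claybrook 2, Ashgrove 10, Pinehurst 4 (sum 30, leaving 3 seats).
Remainders in descending order: Ashgrove 0.9291, Millford 0.9107, Pinehurst 0.8536, Claybrook 0.1681, Rivermont 0.1385.
Largest remainders: Ashgrove, Millford, Pinehurst receive the extra seats.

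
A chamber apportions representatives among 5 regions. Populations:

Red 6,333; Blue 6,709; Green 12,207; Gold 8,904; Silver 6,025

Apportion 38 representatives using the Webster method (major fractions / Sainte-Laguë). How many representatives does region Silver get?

6

Standard divisor 40178/38 ≈ 1057.316; standard quotas: Red 5.990, Blue 6.345, Green 11.545, Gold 8.421, Silver 5.698.
Rounding to the nearest integer gives Red 6, Blue 6, Green 12, Gold 8, Silver 6 — total 38, matching the house size, so no adjustment is needed.
Silver receives 6.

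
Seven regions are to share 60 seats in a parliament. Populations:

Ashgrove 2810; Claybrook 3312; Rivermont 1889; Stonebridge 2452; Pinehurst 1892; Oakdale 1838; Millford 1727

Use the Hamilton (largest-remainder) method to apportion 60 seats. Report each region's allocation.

Ashgrove 11, Claybrook 12, Rivermont 7, Stonebridge 9, Pinehurst 7, Oakdale 7, Millford 7

Standard divisor: 15920 ÷ 60 ≈ 265.333.
Standard quotas: Ashgrove 10.590, Claybrook 12.482, Rivermont 7.119, Stonebridge 9.241, Pinehurst 7.131, Oakdale 6.927, Millford 6.509.
Lower quotas: Ashgrove 10, Claybrook 12, Rivermont 7, Stonebridge 9, Pinehurst 7, Oakdale 6, Millford 6 (sum 57, leaving 3 seats).
Remainders in descending order: Oakdale 0.927, Ashgrove 0.590, Millford 0.509, Claybrook 0.482, Stonebridge 0.241, Pinehurst 0.131, Rivermont 0.119.
The surplus seats go to Oakdale, Ashgrove, Millford.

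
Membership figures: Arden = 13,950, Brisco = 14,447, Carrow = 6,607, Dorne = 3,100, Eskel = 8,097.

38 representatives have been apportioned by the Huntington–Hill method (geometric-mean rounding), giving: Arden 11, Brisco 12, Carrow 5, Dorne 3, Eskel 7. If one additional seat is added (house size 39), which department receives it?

Priority for the next seat is population ÷ (√(s·(s+1))).
Priorities: Arden 1214.192, Brisco 1156.686, Carrow 1206.268, Dorne 894.893, Eskel 1082.007.
Highest priority: Arden.

Arden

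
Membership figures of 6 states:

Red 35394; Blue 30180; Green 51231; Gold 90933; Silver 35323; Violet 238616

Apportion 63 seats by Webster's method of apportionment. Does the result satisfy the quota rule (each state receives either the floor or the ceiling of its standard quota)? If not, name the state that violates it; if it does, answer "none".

Standard quotas: Red 4.629, Blue 3.947, Green 6.701, Gold 11.893, Silver 4.620, Violet 31.209.
Webster allocation: Red 5, Blue 4, Green 7, Gold 12, Silver 5, Violet 30.
Violet has quota 31.209 (lower 31, upper 32) but receives 30 — outside the quota interval.

Violet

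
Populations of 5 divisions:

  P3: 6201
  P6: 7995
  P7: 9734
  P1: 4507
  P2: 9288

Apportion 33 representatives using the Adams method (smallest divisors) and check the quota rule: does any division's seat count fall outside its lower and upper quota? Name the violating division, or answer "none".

none

Standard quotas: P3 5.424, P6 6.994, P7 8.515, P1 3.943, P2 8.125.
Adams allocation: P3 6, P6 7, P7 8, P1 4, P2 8.
Every allocation lies between the lower and upper quota.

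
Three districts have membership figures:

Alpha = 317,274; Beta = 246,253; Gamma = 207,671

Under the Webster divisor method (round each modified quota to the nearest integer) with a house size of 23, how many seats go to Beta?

Standard divisor 771198/23 ≈ 33530.348; standard quotas: Alpha 9.462, Beta 7.344, Gamma 6.194.
Rounding to the nearest integer gives 9, 7, 6 = 22 seats, so the divisor must be adjusted.
With modified divisor 33100: modified quotas Alpha 9.585, Beta 7.440, Gamma 6.274.
Rounding to the nearest integer: Alpha 10, Beta 7, Gamma 6 (total 23).
Beta receives 7.

7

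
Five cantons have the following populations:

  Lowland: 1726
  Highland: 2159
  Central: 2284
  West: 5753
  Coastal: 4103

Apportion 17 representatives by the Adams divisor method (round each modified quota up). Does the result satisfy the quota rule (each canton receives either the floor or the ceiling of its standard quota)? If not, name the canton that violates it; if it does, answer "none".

none

Standard quotas: Lowland 1.831, Highland 2.290, Central 2.423, West 6.103, Coastal 4.353.
Adams allocation: Lowland 2, Highland 2, Central 3, West 6, Coastal 4.
Every allocation lies between the lower and upper quota.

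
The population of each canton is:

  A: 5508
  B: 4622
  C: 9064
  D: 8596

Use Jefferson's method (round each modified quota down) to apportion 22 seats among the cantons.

Standard divisor 27790/22 ≈ 1263.182; standard quotas: A 4.360, B 3.659, C 7.176, D 6.805.
Rounding down gives 4, 3, 7, 6 = 20 seats, so the divisor must be adjusted.
With modified divisor 1140: modified quotas A 4.832, B 4.054, C 7.951, D 7.540.
Rounding down: A 4, B 4, C 7, D 7 (total 22).

A: 4, B: 4, C: 7, D: 7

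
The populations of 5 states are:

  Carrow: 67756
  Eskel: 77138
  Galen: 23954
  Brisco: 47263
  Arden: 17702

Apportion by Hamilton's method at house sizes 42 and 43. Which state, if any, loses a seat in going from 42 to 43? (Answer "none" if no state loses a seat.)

At 42 seats: Carrow 12, Eskel 14, Galen 4, Brisco 9, Arden 3.
At 43 seats: Carrow 13, Eskel 14, Galen 4, Brisco 9, Arden 3.
No state's allocation decreased.

none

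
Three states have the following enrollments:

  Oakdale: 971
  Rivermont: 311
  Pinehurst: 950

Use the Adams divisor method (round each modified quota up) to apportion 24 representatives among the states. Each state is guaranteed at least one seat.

Standard divisor 2232/24 ≈ 93; standard quotas: Oakdale 10.441, Rivermont 3.344, Pinehurst 10.215.
Rounding up gives 11, 4, 11 = 26 seats, so the divisor must be adjusted.
With modified divisor 100: modified quotas Oakdale 9.710, Rivermont 3.110, Pinehurst 9.500.
Rounding up: Oakdale 10, Rivermont 4, Pinehurst 10 (total 24).

Oakdale=10; Rivermont=4; Pinehurst=10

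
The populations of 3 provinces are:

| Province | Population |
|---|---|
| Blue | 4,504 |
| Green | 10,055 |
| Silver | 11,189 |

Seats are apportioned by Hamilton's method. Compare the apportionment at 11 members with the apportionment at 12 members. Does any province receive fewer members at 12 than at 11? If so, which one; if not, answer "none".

At 11 seats: Blue 2, Green 4, Silver 5.
At 12 seats: Blue 2, Green 5, Silver 5.
No province's allocation decreased.

none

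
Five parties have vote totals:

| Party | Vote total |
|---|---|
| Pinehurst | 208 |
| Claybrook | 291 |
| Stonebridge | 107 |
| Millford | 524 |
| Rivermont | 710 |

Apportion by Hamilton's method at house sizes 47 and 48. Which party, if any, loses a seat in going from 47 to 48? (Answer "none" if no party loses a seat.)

none

At 47 seats: Pinehurst 5, Claybrook 8, Stonebridge 3, Millford 13, Rivermont 18.
At 48 seats: Pinehurst 5, Claybrook 8, Stonebridge 3, Millford 14, Rivermont 18.
No party's allocation decreased.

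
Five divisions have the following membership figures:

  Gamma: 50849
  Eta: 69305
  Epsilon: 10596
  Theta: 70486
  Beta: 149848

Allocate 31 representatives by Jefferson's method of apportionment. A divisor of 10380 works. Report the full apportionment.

Gamma 4, Eta 6, Epsilon 1, Theta 6, Beta 14

With modified divisor 10380: modified quotas Gamma 4.899, Eta 6.677, Epsilon 1.021, Theta 6.791, Beta 14.436.
Rounding down: Gamma 4, Eta 6, Epsilon 1, Theta 6, Beta 14 (total 31).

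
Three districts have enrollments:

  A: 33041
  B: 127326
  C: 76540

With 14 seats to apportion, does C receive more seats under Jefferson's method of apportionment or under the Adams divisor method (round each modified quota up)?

Adams

Jefferson: A 2, B 8, C 4.
Adams: A 2, B 7, C 5.
C gets 4 under Jefferson and 5 under Adams.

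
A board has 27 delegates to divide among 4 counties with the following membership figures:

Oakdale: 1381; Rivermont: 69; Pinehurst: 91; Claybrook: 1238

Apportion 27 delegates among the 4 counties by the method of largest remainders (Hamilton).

Oakdale 13; Rivermont 1; Pinehurst 1; Claybrook 12

The standard divisor is 2779/27 ≈ 102.926.
Standard quotas: Oakdale 13.417, Rivermont 0.670, Pinehurst 0.884, Claybrook 12.028.
Lower quotas: Oakdale 13, Rivermont 0, Pinehurst 0, Claybrook 12 (sum 25, leaving 2 seats).
Remainders in descending order: Pinehurst 0.884, Rivermont 0.670, Oakdale 0.417, Claybrook 0.028.
Largest remainders: Pinehurst, Rivermont receive the extra seats.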